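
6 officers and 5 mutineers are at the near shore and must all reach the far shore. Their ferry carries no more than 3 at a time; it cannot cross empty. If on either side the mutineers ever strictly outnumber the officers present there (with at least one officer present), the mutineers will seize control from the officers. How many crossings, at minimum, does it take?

Counting alone: each trip to the far shore takes at most 3 across and each return brings at least 1 back, so after t trips out (and t−1 returns) at most 3t − (t−1) of the 11 are across; that first reaches 11 at t = 5, so at least 9 crossings are needed.
The plan below uses exactly 9 crossings, so it is optimal:
1. 3 mutineers → the far shore.  (the near shore: 6O 2M; the far shore: 0O 3M)
2. 1 mutineer ← the near shore.  (the near shore: 6O 3M; the far shore: 0O 2M)
3. 3 officers → the far shore.  (the near shore: 3O 3M; the far shore: 3O 2M)
4. 1 officer ← the near shore.  (the near shore: 4O 3M; the far shore: 2O 2M)
5. 2 officers and 1 mutineer → the far shore.  (the near shore: 2O 2M; the far shore: 4O 3M)
6. 1 officer ← the near shore.  (the near shore: 3O 2M; the far shore: 3O 3M)
7. 2 officers and 1 mutineer → the far shore.  (the near shore: 1O 1M; the far shore: 5O 4M)
8. 1 officer ← the near shore.  (the near shore: 2O 1M; the far shore: 4O 4M)
9. 2 officers and 1 mutineer → the far shore.  (the near shore: 0O 0M; the far shore: 6O 5M)

9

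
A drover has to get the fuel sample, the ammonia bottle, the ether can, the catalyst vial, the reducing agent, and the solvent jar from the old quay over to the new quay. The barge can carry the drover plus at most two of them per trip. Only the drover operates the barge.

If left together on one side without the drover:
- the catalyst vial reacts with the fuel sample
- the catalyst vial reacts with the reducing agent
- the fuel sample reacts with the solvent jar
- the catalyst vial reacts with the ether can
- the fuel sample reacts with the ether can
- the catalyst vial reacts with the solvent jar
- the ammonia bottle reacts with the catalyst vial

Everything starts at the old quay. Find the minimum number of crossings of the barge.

Counting alone: the drover can take at most 2 across per trip to the new quay, so moving all 6 needs at least 3 loaded trips out, with a return between consecutive ones — at least 5 crossings.
The safety rule pushes this higher. Following every safe sequence of crossings, the most of the 6 that can be at the new quay as the barge arrives there on crossings 5, 7 is 4, 5 respectively — never all 6.
So no plan with fewer than 9 crossings exists, and this one achieves 9:
1. Drover goes to the new quay with the catalyst vial and the fuel sample.  [the old quay: the ammonia bottle, the ether can, the reducing agent, the solvent jar | the new quay: the catalyst vial, the fuel sample]
2. Drover goes back to the old quay with the fuel sample.  [the old quay: the ammonia bottle, the ether can, the fuel sample, the reducing agent, the solvent jar | the new quay: the catalyst vial]
3. Drover goes to the new quay with the ammonia bottle and the fuel sample.  [the old quay: the ether can, the reducing agent, the solvent jar | the new quay: the ammonia bottle, the catalyst vial, the fuel sample]
4. Drover goes back to the old quay with the catalyst vial.  [the old quay: the catalyst vial, the ether can, the reducing agent, the solvent jar | the new quay: the ammonia bottle, the fuel sample]
5. Drover goes to the new quay with the catalyst vial and the reducing agent.  [the old quay: the ether can, the solvent jar | the new quay: the ammonia bottle, the catalyst vial, the fuel sample, the reducing agent]
6. Drover goes back to the old quay with the catalyst vial.  [the old quay: the catalyst vial, the ether can, the solvent jar | the new quay: the ammonia bottle, the fuel sample, the reducing agent]
7. Drover goes to the new quay with the ether can and the solvent jar.  [the old quay: the catalyst vial | the new quay: the ammonia bottle, the ether can, the fuel sample, the reducing agent, the solvent jar]
8. Drover goes back to the old quay with the fuel sample.  [the old quay: the catalyst vial, the fuel sample | the new quay: the ammonia bottle, the ether can, the reducing agent, the solvent jar]
9. Drover goes to the new quay with the catalyst vial and the fuel sample.  [the old quay: — | the new quay: the ammonia bottle, the catalyst vial, the ether can, the fuel sample, the reducing agent, the solvent jar]

9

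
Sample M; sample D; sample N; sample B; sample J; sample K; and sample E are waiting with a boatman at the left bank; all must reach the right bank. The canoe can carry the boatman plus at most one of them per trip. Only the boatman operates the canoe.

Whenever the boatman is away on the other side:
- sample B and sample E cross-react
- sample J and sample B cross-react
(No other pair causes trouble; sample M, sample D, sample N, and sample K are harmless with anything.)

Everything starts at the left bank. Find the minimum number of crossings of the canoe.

15

Counting alone: the boatman can take at most 1 across per trip to the right bank, so moving all 7 needs at least 7 loaded trips out, with a return between consecutive ones — at least 13 crossings.
The safety rule pushes this higher. Following every safe sequence of crossings, the most of the 7 that can be at the right bank as the canoe arrives there on crossing 13 is 6 — never all 7.
So no plan with fewer than 15 crossings exists, and this one achieves 15:
1. Boatman goes to the right bank with sample B.
2. Boatman goes back to the left bank alone.
3. Boatman goes to the right bank with sample M.
4. Boatman goes back to the left bank alone.
5. Boatman goes to the right bank with sample D.
6. Boatman goes back to the left bank alone.
7. Boatman goes to the right bank with sample N.
8. Boatman goes back to the left bank alone.
9. Boatman goes to the right bank with sample J.
10. Boatman goes back to the left bank with sample B.
11. Boatman goes to the right bank with sample E.
12. Boatman goes back to the left bank alone.
13. Boatman goes to the right bank with sample K.
14. Boatman goes back to the left bank alone.
15. Boatman goes to the right bank with sample B.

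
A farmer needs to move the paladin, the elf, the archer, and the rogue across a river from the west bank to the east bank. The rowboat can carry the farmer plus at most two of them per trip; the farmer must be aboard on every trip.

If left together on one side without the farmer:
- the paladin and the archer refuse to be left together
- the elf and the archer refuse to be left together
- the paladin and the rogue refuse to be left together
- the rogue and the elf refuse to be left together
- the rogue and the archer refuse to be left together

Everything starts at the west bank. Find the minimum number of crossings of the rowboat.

5

Counting alone: the farmer can take at most 2 across per trip to the east bank, so moving all 4 needs at least 2 loaded trips out, with a return between consecutive ones — at least 3 crossings.
The safety rule pushes this higher. Following every safe sequence of crossings, the most of the 4 that can be at the east bank as the rowboat arrives there on crossing 3 is 3 — never all 4.
So no plan with fewer than 5 crossings exists, and this one achieves 5:
1. Farmer goes to the east bank with the archer and the rogue.
2. Farmer goes back to the west bank with the archer.
3. Farmer goes to the east bank with the elf and the paladin.
4. Farmer goes back to the west bank with the rogue.
5. Farmer goes to the east bank with the archer and the rogue.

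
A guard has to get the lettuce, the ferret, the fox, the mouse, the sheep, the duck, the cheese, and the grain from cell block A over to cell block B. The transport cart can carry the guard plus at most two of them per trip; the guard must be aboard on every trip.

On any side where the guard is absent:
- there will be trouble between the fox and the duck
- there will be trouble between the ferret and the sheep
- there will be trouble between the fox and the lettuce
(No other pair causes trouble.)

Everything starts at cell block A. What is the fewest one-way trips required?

Counting alone: the guard can take at most 2 across per trip to cell block B, so moving all 8 needs at least 4 loaded trips out, with a return between consecutive ones — at least 7 crossings.
The safety rule pushes this higher. Following every safe sequence of crossings, the most of the 8 that can be at cell block B as the transport cart arrives there on crossing 7 is 7 — never all 8.
So no plan with fewer than 9 crossings exists, and this one achieves 9:
1. Guard goes to cell block B with the ferret and the fox.
2. Guard goes back to cell block A alone.
3. Guard goes to cell block B with the lettuce.
4. Guard goes back to cell block A with the fox.
5. Guard goes to cell block B with the duck and the mouse.
6. Guard goes back to cell block A alone.
7. Guard goes to cell block B with the cheese and the grain.
8. Guard goes back to cell block A alone.
9. Guard goes to cell block B with the fox and the sheep.

9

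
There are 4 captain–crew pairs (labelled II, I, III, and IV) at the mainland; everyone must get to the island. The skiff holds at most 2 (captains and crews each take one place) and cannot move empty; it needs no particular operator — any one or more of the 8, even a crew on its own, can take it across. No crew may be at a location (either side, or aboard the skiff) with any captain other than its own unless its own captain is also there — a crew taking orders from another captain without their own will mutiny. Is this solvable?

No

Following every safe sequence of crossings from the start, the most of the 8 that can be at the island as the skiff arrives there on crossings 1, 3, 5 is 2, 3, 4 respectively; the best ever achieved is 4 of 8.
From crossing 7 on, no configuration arises that was not already reachable earlier: only 44 distinct safe configurations (who is on which side, and where the skiff is) can ever be reached, none of them has everyone across, and every continuation just revisits them. So no valid plan exists.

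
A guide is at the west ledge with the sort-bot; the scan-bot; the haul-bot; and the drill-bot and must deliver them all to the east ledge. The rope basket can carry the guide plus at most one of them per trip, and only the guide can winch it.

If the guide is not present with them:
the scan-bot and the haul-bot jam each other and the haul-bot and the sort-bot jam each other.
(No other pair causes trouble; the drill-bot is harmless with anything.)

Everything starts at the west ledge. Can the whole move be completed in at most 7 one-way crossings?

Counting alone: the guide can take at most 1 across per trip to the east ledge, so moving all 4 needs at least 4 loaded trips out, with a return between consecutive ones — at least 7 crossings.
The safety rule pushes this higher. Following every safe sequence of crossings, the most of the 4 that can be at the east ledge as the rope basket arrives there on crossing 7 is 3 — never all 4.
So the move cannot be finished within 7 crossings. (The shortest complete plan takes 9:)
1. Guide goes to the east ledge with the haul-bot.
2. Guide goes back to the west ledge alone.
3. Guide goes to the east ledge with the sort-bot.
4. Guide goes back to the west ledge with the haul-bot.
5. Guide goes to the east ledge with the scan-bot.
6. Guide goes back to the west ledge alone.
7. Guide goes to the east ledge with the drill-bot.
8. Guide goes back to the west ledge alone.
9. Guide goes to the east ledge with the haul-bot.

No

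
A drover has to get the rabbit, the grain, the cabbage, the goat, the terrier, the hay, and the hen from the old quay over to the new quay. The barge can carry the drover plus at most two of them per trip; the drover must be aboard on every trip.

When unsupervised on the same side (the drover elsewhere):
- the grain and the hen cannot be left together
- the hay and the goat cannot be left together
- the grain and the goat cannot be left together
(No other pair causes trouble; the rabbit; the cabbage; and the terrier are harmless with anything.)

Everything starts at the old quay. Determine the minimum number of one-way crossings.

7

Counting alone: the drover can take at most 2 across per trip to the new quay, so moving all 7 needs at least 4 loaded trips out, with a return between consecutive ones — at least 7 crossings.
The plan below uses exactly 7 crossings, so it is optimal:
1. Drover goes to the new quay with the goat and the grain.  [the old quay: the cabbage, the hay, the hen, the rabbit, the terrier | the new quay: the goat, the grain]
2. Drover goes back to the old quay with the grain.  [the old quay: the cabbage, the grain, the hay, the hen, the rabbit, the terrier | the new quay: the goat]
3. Drover goes to the new quay with the hen and the rabbit.  [the old quay: the cabbage, the grain, the hay, the terrier | the new quay: the goat, the hen, the rabbit]
4. Drover goes back to the old quay alone.  [the old quay: the cabbage, the grain, the hay, the terrier | the new quay: the goat, the hen, the rabbit]
5. Drover goes to the new quay with the cabbage and the terrier.  [the old quay: the grain, the hay | the new quay: the cabbage, the goat, the hen, the rabbit, the terrier]
6. Drover goes back to the old quay alone.  [the old quay: the grain, the hay | the new quay: the cabbage, the goat, the hen, the rabbit, the terrier]
7. Drover goes to the new quay with the grain and the hay.  [the old quay: — | the new quay: the cabbage, the goat, the grain, the hay, the hen, the rabbit, the terrier]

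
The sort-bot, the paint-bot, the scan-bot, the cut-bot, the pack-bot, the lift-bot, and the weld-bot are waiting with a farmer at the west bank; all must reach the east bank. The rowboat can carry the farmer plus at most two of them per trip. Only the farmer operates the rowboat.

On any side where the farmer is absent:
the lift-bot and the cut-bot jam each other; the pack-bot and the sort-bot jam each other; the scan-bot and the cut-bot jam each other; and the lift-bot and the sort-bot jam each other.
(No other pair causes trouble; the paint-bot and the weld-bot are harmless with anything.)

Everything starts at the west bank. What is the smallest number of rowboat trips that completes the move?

9

Counting alone: the farmer can take at most 2 across per trip to the east bank, so moving all 7 needs at least 4 loaded trips out, with a return between consecutive ones — at least 7 crossings.
The safety rule pushes this higher. Following every safe sequence of crossings, the most of the 7 that can be at the east bank as the rowboat arrives there on crossing 7 is 6 — never all 7.
So no plan with fewer than 9 crossings exists, and this one achieves 9:
1. Farmer goes to the east bank with the cut-bot and the sort-bot.  [the west bank: the lift-bot, the pack-bot, the paint-bot, the scan-bot, the weld-bot | the east bank: the cut-bot, the sort-bot]
2. Farmer goes back to the west bank alone.  [the west bank: the lift-bot, the pack-bot, the paint-bot, the scan-bot, the weld-bot | the east bank: the cut-bot, the sort-bot]
3. Farmer goes to the east bank with the paint-bot.  [the west bank: the lift-bot, the pack-bot, the scan-bot, the weld-bot | the east bank: the cut-bot, the paint-bot, the sort-bot]
4. Farmer goes back to the west bank alone.  [the west bank: the lift-bot, the pack-bot, the scan-bot, the weld-bot | the east bank: the cut-bot, the paint-bot, the sort-bot]
5. Farmer goes to the east bank with the pack-bot and the scan-bot.  [the west bank: the lift-bot, the weld-bot | the east bank: the cut-bot, the pack-bot, the paint-bot, the scan-bot, the sort-bot]
6. Farmer goes back to the west bank with the cut-bot and the sort-bot.  [the west bank: the cut-bot, the lift-bot, the sort-bot, the weld-bot | the east bank: the pack-bot, the paint-bot, the scan-bot]
7. Farmer goes to the east bank with the lift-bot and the weld-bot.  [the west bank: the cut-bot, the sort-bot | the east bank: the lift-bot, the pack-bot, the paint-bot, the scan-bot, the weld-bot]
8. Farmer goes back to the west bank alone.  [the west bank: the cut-bot, the sort-bot | the east bank: the lift-bot, the pack-bot, the paint-bot, the scan-bot, the weld-bot]
9. Farmer goes to the east bank with the cut-bot and the sort-bot.  [the west bank: — | the east bank: the cut-bot, the lift-bot, the pack-bot, the paint-bot, the scan-bot, the sort-bot, the weld-bot]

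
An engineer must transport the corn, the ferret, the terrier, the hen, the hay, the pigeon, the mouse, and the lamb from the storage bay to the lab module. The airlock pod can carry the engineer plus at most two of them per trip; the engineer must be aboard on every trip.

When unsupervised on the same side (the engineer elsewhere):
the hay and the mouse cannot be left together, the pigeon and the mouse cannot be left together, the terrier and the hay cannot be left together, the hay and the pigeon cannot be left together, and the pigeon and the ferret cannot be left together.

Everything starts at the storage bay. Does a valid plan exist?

Yes

1. Engineer goes to the lab module with the hay and the pigeon.
2. Engineer goes back to the storage bay with the hay.
3. Engineer goes to the lab module with the corn and the hay.
4. Engineer goes back to the storage bay with the hay.
5. Engineer goes to the lab module with the ferret and the hay.
6. Engineer goes back to the storage bay with the pigeon.
7. Engineer goes to the lab module with the mouse and the terrier.
8. Engineer goes back to the storage bay with the hay.
9. Engineer goes to the lab module with the hay and the hen.
10. Engineer goes back to the storage bay with the hay.
11. Engineer goes to the lab module with the hay and the lamb.
12. Engineer goes back to the storage bay with the hay.
13. Engineer goes to the lab module with the hay and the pigeon.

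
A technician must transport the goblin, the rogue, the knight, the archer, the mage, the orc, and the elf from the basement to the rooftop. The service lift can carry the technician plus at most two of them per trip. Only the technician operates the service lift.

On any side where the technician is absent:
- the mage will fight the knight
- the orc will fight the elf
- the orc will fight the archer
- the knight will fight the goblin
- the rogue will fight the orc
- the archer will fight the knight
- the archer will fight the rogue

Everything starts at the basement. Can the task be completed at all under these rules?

No

Whatever the first load, the items left behind include a forbidden pair without the technician. No opening move is safe, so no plan exists.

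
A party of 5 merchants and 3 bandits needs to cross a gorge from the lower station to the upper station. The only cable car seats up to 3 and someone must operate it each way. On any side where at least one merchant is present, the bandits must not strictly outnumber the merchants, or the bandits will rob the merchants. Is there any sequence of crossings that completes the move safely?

1. 2 bandits → the upper station.  (the lower station: 5M 1B; the upper station: 0M 2B)
2. 1 bandit ← the lower station.  (the lower station: 5M 2B; the upper station: 0M 1B)
3. 2 merchants and 1 bandit → the upper station.  (the lower station: 3M 1B; the upper station: 2M 2B)
4. 1 bandit ← the lower station.  (the lower station: 3M 2B; the upper station: 2M 1B)
5. 1 merchant and 2 bandits → the upper station.  (the lower station: 2M 0B; the upper station: 3M 3B)
6. 1 bandit ← the lower station.  (the lower station: 2M 1B; the upper station: 3M 2B)
7. 2 merchants and 1 bandit → the upper station.  (the lower station: 0M 0B; the upper station: 5M 3B)

Yes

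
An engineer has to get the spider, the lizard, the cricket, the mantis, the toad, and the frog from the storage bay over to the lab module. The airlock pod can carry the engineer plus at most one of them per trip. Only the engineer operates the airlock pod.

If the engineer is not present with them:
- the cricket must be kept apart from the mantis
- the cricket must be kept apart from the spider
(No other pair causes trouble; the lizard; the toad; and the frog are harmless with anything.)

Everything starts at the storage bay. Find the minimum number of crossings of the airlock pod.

13

Counting alone: the engineer can take at most 1 across per trip to the lab module, so moving all 6 needs at least 6 loaded trips out, with a return between consecutive ones — at least 11 crossings.
The safety rule pushes this higher. Following every safe sequence of crossings, the most of the 6 that can be at the lab module as the airlock pod arrives there on crossing 11 is 5 — never all 6.
So no plan with fewer than 13 crossings exists, and this one achieves 13:
1. Engineer goes to the lab module with the cricket.  [the storage bay: the frog, the lizard, the mantis, the spider, the toad | the lab module: the cricket]
2. Engineer goes back to the storage bay alone.  [the storage bay: the frog, the lizard, the mantis, the spider, the toad | the lab module: the cricket]
3. Engineer goes to the lab module with the spider.  [the storage bay: the frog, the lizard, the mantis, the toad | the lab module: the cricket, the spider]
4. Engineer goes back to the storage bay with the cricket.  [the storage bay: the cricket, the frog, the lizard, the mantis, the toad | the lab module: the spider]
5. Engineer goes to the lab module with the mantis.  [the storage bay: the cricket, the frog, the lizard, the toad | the lab module: the mantis, the spider]
6. Engineer goes back to the storage bay alone.  [the storage bay: the cricket, the frog, the lizard, the toad | the lab module: the mantis, the spider]
7. Engineer goes to the lab module with the lizard.  [the storage bay: the cricket, the frog, the toad | the lab module: the lizard, the mantis, the spider]
8. Engineer goes back to the storage bay alone.  [the storage bay: the cricket, the frog, the toad | the lab module: the lizard, the mantis, the spider]
9. Engineer goes to the lab module with the toad.  [the storage bay: the cricket, the frog | the lab module: the lizard, the mantis, the spider, the toad]
10. Engineer goes back to the storage bay alone.  [the storage bay: the cricket, the frog | the lab module: the lizard, the mantis, the spider, the toad]
11. Engineer goes to the lab module with the frog.  [the storage bay: the cricket | the lab module: the frog, the lizard, the mantis, the spider, the toad]
12. Engineer goes back to the storage bay alone.  [the storage bay: the cricket | the lab module: the frog, the lizard, the mantis, the spider, the toad]
13. Engineer goes to the lab module with the cricket.  [the storage bay: — | the lab module: the cricket, the frog, the lizard, the mantis, the spider, the toad]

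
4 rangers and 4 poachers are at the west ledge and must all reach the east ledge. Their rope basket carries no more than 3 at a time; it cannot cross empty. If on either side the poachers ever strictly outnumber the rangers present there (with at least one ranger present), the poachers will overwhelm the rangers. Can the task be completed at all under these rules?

1. 2 poachers → the east ledge.  (the west ledge: 4R 2P; the east ledge: 0R 2P)
2. 1 poacher ← the west ledge.  (the west ledge: 4R 3P; the east ledge: 0R 1P)
3. 3 poachers → the east ledge.  (the west ledge: 4R 0P; the east ledge: 0R 4P)
4. 1 poacher ← the west ledge.  (the west ledge: 4R 1P; the east ledge: 0R 3P)
5. 3 rangers → the east ledge.  (the west ledge: 1R 1P; the east ledge: 3R 3P)
6. 1 ranger and 1 poacher ← the west ledge.  (the west ledge: 2R 2P; the east ledge: 2R 2P)
7. 2 rangers → the east ledge.  (the west ledge: 0R 2P; the east ledge: 4R 2P)
8. 1 poacher ← the west ledge.  (the west ledge: 0R 3P; the east ledge: 4R 1P)
9. 3 poachers → the east ledge.  (the west ledge: 0R 0P; the east ledge: 4R 4P)

Yes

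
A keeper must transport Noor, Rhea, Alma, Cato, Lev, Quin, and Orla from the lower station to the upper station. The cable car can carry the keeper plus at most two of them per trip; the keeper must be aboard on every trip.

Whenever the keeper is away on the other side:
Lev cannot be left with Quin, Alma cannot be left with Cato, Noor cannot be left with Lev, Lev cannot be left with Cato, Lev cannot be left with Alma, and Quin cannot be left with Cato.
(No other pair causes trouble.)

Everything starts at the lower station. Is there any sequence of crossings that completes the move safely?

Yes

1. Keeper goes to the upper station with Cato and Lev.
2. Keeper goes back to the lower station with Cato.
3. Keeper goes to the upper station with Cato and Noor.
4. Keeper goes back to the lower station with Lev.
5. Keeper goes to the upper station with Lev and Rhea.
6. Keeper goes back to the lower station with Lev.
7. Keeper goes to the upper station with Alma and Quin.
8. Keeper goes back to the lower station with Cato.
9. Keeper goes to the upper station with Cato and Orla.
10. Keeper goes back to the lower station with Cato.
11. Keeper goes to the upper station with Cato and Lev.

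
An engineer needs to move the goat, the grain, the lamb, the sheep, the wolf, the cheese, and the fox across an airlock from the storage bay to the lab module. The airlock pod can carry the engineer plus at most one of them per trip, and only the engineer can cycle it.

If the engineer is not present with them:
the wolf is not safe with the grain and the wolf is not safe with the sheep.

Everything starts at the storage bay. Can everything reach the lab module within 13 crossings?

No

Counting alone: the engineer can take at most 1 across per trip to the lab module, so moving all 7 needs at least 7 loaded trips out, with a return between consecutive ones — at least 13 crossings.
The safety rule pushes this higher. Following every safe sequence of crossings, the most of the 7 that can be at the lab module as the airlock pod arrives there on crossing 13 is 6 — never all 7.
So the move cannot be finished within 13 crossings. (The shortest complete plan takes 15:)
1. Engineer goes to the lab module with the wolf.  [the storage bay: the cheese, the fox, the goat, the grain, the lamb, the sheep | the lab module: the wolf]
2. Engineer goes back to the storage bay alone.  [the storage bay: the cheese, the fox, the goat, the grain, the lamb, the sheep | the lab module: the wolf]
3. Engineer goes to the lab module with the goat.  [the storage bay: the cheese, the fox, the grain, the lamb, the sheep | the lab module: the goat, the wolf]
4. Engineer goes back to the storage bay alone.  [the storage bay: the cheese, the fox, the grain, the lamb, the sheep | the lab module: the goat, the wolf]
5. Engineer goes to the lab module with the grain.  [the storage bay: the cheese, the fox, the lamb, the sheep | the lab module: the goat, the grain, the wolf]
6. Engineer goes back to the storage bay with the wolf.  [the storage bay: the cheese, the fox, the lamb, the sheep, the wolf | the lab module: the goat, the grain]
7. Engineer goes to the lab module with the sheep.  [the storage bay: the cheese, the fox, the lamb, the wolf | the lab module: the goat, the grain, the sheep]
8. Engineer goes back to the storage bay alone.  [the storage bay: the cheese, the fox, the lamb, the wolf | the lab module: the goat, the grain, the sheep]
9. Engineer goes to the lab module with the lamb.  [the storage bay: the cheese, the fox, the wolf | the lab module: the goat, the grain, the lamb, the sheep]
10. Engineer goes back to the storage bay alone.  [the storage bay: the cheese, the fox, the wolf | the lab module: the goat, the grain, the lamb, the sheep]
11. Engineer goes to the lab module with the cheese.  [the storage bay: the fox, the wolf | the lab module: the cheese, the goat, the grain, the lamb, the sheep]
12. Engineer goes back to the storage bay alone.  [the storage bay: the fox, the wolf | the lab module: the cheese, the goat, the grain, the lamb, the sheep]
13. Engineer goes to the lab module with the fox.  [the storage bay: the wolf | the lab module: the cheese, the fox, the goat, the grain, the lamb, the sheep]
14. Engineer goes back to the storage bay alone.  [the storage bay: the wolf | the lab module: the cheese, the fox, the goat, the grain, the lamb, the sheep]
15. Engineer goes to the lab module with the wolf.  [the storage bay: — | the lab module: the cheese, the fox, the goat, the grain, the lamb, the sheep, the wolf]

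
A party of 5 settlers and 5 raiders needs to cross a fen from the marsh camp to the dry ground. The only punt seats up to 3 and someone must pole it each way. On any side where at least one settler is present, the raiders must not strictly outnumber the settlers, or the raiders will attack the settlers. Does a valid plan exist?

Yes

1. 2 raiders → the dry ground.  (the marsh camp: 5S 3R; the dry ground: 0S 2R)
2. 1 raider ← the marsh camp.  (the marsh camp: 5S 4R; the dry ground: 0S 1R)
3. 3 raiders → the dry ground.  (the marsh camp: 5S 1R; the dry ground: 0S 4R)
4. 1 raider ← the marsh camp.  (the marsh camp: 5S 2R; the dry ground: 0S 3R)
5. 3 settlers → the dry ground.  (the marsh camp: 2S 2R; the dry ground: 3S 3R)
6. 1 settler and 1 raider ← the marsh camp.  (the marsh camp: 3S 3R; the dry ground: 2S 2R)
7. 3 settlers → the dry ground.  (the marsh camp: 0S 3R; the dry ground: 5S 2R)
8. 1 raider ← the marsh camp.  (the marsh camp: 0S 4R; the dry ground: 5S 1R)
9. 2 raiders → the dry ground.  (the marsh camp: 0S 2R; the dry ground: 5S 3R)
10. 1 raider ← the marsh camp.  (the marsh camp: 0S 3R; the dry ground: 5S 2R)
11. 3 raiders → the dry ground.  (the marsh camp: 0S 0R; the dry ground: 5S 5R)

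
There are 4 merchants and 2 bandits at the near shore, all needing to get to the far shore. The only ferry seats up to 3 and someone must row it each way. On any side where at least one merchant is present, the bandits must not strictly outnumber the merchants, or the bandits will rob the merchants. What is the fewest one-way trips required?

Counting alone: each trip to the far shore takes at most 3 across and each return brings at least 1 back, so after t trips out (and t−1 returns) at most 3t − (t−1) of the 6 are across; that first reaches 6 at t = 3, so at least 5 crossings are needed.
The plan below uses exactly 5 crossings, so it is optimal:
1. 2 bandits → the far shore.  (the near shore: 4M 0B; the far shore: 0M 2B)
2. 1 bandit ← the near shore.  (the near shore: 4M 1B; the far shore: 0M 1B)
3. 2 merchants and 1 bandit → the far shore.  (the near shore: 2M 0B; the far shore: 2M 2B)
4. 1 bandit ← the near shore.  (the near shore: 2M 1B; the far shore: 2M 1B)
5. 2 merchants and 1 bandit → the far shore.  (the near shore: 0M 0B; the far shore: 4M 2B)

5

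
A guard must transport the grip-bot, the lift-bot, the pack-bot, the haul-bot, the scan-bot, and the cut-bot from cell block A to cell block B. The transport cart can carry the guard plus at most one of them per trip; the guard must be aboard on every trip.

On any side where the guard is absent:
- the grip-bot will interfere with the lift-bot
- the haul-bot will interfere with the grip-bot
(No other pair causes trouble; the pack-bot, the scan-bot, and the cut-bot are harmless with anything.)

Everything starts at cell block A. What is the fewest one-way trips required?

13

Counting alone: the guard can take at most 1 across per trip to cell block B, so moving all 6 needs at least 6 loaded trips out, with a return between consecutive ones — at least 11 crossings.
The safety rule pushes this higher. Following every safe sequence of crossings, the most of the 6 that can be at cell block B as the transport cart arrives there on crossing 11 is 5 — never all 6.
So no plan with fewer than 13 crossings exists, and this one achieves 13:
1. Guard goes to cell block B with the grip-bot.  [cell block A: the cut-bot, the haul-bot, the lift-bot, the pack-bot, the scan-bot | cell block B: the grip-bot]
2. Guard goes back to cell block A alone.  [cell block A: the cut-bot, the haul-bot, the lift-bot, the pack-bot, the scan-bot | cell block B: the grip-bot]
3. Guard goes to cell block B with the lift-bot.  [cell block A: the cut-bot, the haul-bot, the pack-bot, the scan-bot | cell block B: the grip-bot, the lift-bot]
4. Guard goes back to cell block A with the grip-bot.  [cell block A: the cut-bot, the grip-bot, the haul-bot, the pack-bot, the scan-bot | cell block B: the lift-bot]
5. Guard goes to cell block B with the haul-bot.  [cell block A: the cut-bot, the grip-bot, the pack-bot, the scan-bot | cell block B: the haul-bot, the lift-bot]
6. Guard goes back to cell block A alone.  [cell block A: the cut-bot, the grip-bot, the pack-bot, the scan-bot | cell block B: the haul-bot, the lift-bot]
7. Guard goes to cell block B with the pack-bot.  [cell block A: the cut-bot, the grip-bot, the scan-bot | cell block B: the haul-bot, the lift-bot, the pack-bot]
8. Guard goes back to cell block A alone.  [cell block A: the cut-bot, the grip-bot, the scan-bot | cell block B: the haul-bot, the lift-bot, the pack-bot]
9. Guard goes to cell block B with the scan-bot.  [cell block A: the cut-bot, the grip-bot | cell block B: the haul-bot, the lift-bot, the pack-bot, the scan-bot]
10. Guard goes back to cell block A alone.  [cell block A: the cut-bot, the grip-bot | cell block B: the haul-bot, the lift-bot, the pack-bot, the scan-bot]
11. Guard goes to cell block B with the cut-bot.  [cell block A: the grip-bot | cell block B: the cut-bot, the haul-bot, the lift-bot, the pack-bot, the scan-bot]
12. Guard goes back to cell block A alone.  [cell block A: the grip-bot | cell block B: the cut-bot, the haul-bot, the lift-bot, the pack-bot, the scan-bot]
13. Guard goes to cell block B with the grip-bot.  [cell block A: — | cell block B: the cut-bot, the grip-bot, the haul-bot, the lift-bot, the pack-bot, the scan-bot]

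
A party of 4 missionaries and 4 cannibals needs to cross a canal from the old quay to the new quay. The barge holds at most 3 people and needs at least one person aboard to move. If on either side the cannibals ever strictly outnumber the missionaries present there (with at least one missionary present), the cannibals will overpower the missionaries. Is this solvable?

1. 2 cannibals → the new quay.  (the old quay: 4M 2C; the new quay: 0M 2C)
2. 1 cannibal ← the old quay.  (the old quay: 4M 3C; the new quay: 0M 1C)
3. 3 cannibals → the new quay.  (the old quay: 4M 0C; the new quay: 0M 4C)
4. 1 cannibal ← the old quay.  (the old quay: 4M 1C; the new quay: 0M 3C)
5. 3 missionaries → the new quay.  (the old quay: 1M 1C; the new quay: 3M 3C)
6. 1 missionary and 1 cannibal ← the old quay.  (the old quay: 2M 2C; the new quay: 2M 2C)
7. 2 missionaries → the new quay.  (the old quay: 0M 2C; the new quay: 4M 2C)
8. 1 cannibal ← the old quay.  (the old quay: 0M 3C; the new quay: 4M 1C)
9. 3 cannibals → the new quay.  (the old quay: 0M 0C; the new quay: 4M 4C)

Yes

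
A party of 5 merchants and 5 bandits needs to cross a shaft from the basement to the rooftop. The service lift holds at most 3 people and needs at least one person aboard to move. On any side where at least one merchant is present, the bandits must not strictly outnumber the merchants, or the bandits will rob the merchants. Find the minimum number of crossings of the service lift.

Counting alone: each trip to the rooftop takes at most 3 across and each return brings at least 1 back, so after t trips out (and t−1 returns) at most 3t − (t−1) of the 10 are across; that first reaches 10 at t = 5, so at least 9 crossings are needed.
The safety rule pushes this higher. Following every safe sequence of crossings, the most of the 10 that can be at the rooftop as the service lift arrives there on crossing 9 is 9 — never all 10.
So no plan with fewer than 11 crossings exists, and this one achieves 11:
1. 2 bandits → the rooftop.  (the basement: 5M 3B; the rooftop: 0M 2B)
2. 1 bandit ← the basement.  (the basement: 5M 4B; the rooftop: 0M 1B)
3. 3 bandits → the rooftop.  (the basement: 5M 1B; the rooftop: 0M 4B)
4. 1 bandit ← the basement.  (the basement: 5M 2B; the rooftop: 0M 3B)
5. 3 merchants → the rooftop.  (the basement: 2M 2B; the rooftop: 3M 3B)
6. 1 merchant and 1 bandit ← the basement.  (the basement: 3M 3B; the rooftop: 2M 2B)
7. 3 merchants → the rooftop.  (the basement: 0M 3B; the rooftop: 5M 2B)
8. 1 bandit ← the basement.  (the basement: 0M 4B; the rooftop: 5M 1B)
9. 2 bandits → the rooftop.  (the basement: 0M 2B; the rooftop: 5M 3B)
10. 1 bandit ← the basement.  (the basement: 0M 3B; the rooftop: 5M 2B)
11. 3 bandits → the rooftop.  (the basement: 0M 0B; the rooftop: 5M 5B)

11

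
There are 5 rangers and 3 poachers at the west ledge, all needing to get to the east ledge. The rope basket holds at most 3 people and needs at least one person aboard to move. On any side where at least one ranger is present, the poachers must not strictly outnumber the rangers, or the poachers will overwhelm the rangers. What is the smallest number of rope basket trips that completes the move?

Counting alone: each trip to the east ledge takes at most 3 across and each return brings at least 1 back, so after t trips out (and t−1 returns) at most 3t − (t−1) of the 8 are across; that first reaches 8 at t = 4, so at least 7 crossings are needed.
The plan below uses exactly 7 crossings, so it is optimal:
1. 2 poachers → the east ledge.  (the west ledge: 5R 1P; the east ledge: 0R 2P)
2. 1 poacher ← the west ledge.  (the west ledge: 5R 2P; the east ledge: 0R 1P)
3. 2 rangers and 1 poacher → the east ledge.  (the west ledge: 3R 1P; the east ledge: 2R 2P)
4. 1 poacher ← the west ledge.  (the west ledge: 3R 2P; the east ledge: 2R 1P)
5. 1 ranger and 2 poachers → the east ledge.  (the west ledge: 2R 0P; the east ledge: 3R 3P)
6. 1 poacher ← the west ledge.  (the west ledge: 2R 1P; the east ledge: 3R 2P)
7. 2 rangers and 1 poacher → the east ledge.  (the west ledge: 0R 0P; the east ledge: 5R 3P)

7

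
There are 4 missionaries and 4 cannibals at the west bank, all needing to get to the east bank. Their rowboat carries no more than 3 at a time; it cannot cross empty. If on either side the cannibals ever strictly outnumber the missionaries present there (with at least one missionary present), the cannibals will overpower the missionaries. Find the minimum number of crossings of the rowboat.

9

Counting alone: each trip to the east bank takes at most 3 across and each return brings at least 1 back, so after t trips out (and t−1 returns) at most 3t − (t−1) of the 8 are across; that first reaches 8 at t = 4, so at least 7 crossings are needed.
The safety rule pushes this higher. Following every safe sequence of crossings, the most of the 8 that can be at the east bank as the rowboat arrives there on crossing 7 is 7 — never all 8.
So no plan with fewer than 9 crossings exists, and this one achieves 9:
1. 2 cannibals → the east bank.  (the west bank: 4M 2C; the east bank: 0M 2C)
2. 1 cannibal ← the west bank.  (the west bank: 4M 3C; the east bank: 0M 1C)
3. 3 cannibals → the east bank.  (the west bank: 4M 0C; the east bank: 0M 4C)
4. 1 cannibal ← the west bank.  (the west bank: 4M 1C; the east bank: 0M 3C)
5. 3 missionaries → the east bank.  (the west bank: 1M 1C; the east bank: 3M 3C)
6. 1 missionary and 1 cannibal ← the west bank.  (the west bank: 2M 2C; the east bank: 2M 2C)
7. 2 missionaries → the east bank.  (the west bank: 0M 2C; the east bank: 4M 2C)
8. 1 cannibal ← the west bank.  (the west bank: 0M 3C; the east bank: 4M 1C)
9. 3 cannibals → the east bank.  (the west bank: 0M 0C; the east bank: 4M 4C)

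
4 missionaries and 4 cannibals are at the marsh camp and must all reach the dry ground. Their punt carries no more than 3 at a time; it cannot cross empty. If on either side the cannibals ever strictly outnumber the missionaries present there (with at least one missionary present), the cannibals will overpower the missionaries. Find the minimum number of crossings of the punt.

9

Counting alone: each trip to the dry ground takes at most 3 across and each return brings at least 1 back, so after t trips out (and t−1 returns) at most 3t − (t−1) of the 8 are across; that first reaches 8 at t = 4, so at least 7 crossings are needed.
The safety rule pushes this higher. Following every safe sequence of crossings, the most of the 8 that can be at the dry ground as the punt arrives there on crossing 7 is 7 — never all 8.
So no plan with fewer than 9 crossings exists, and this one achieves 9:
1. 2 cannibals → the dry ground.  (the marsh camp: 4M 2C; the dry ground: 0M 2C)
2. 1 cannibal ← the marsh camp.  (the marsh camp: 4M 3C; the dry ground: 0M 1C)
3. 3 cannibals → the dry ground.  (the marsh camp: 4M 0C; the dry ground: 0M 4C)
4. 1 cannibal ← the marsh camp.  (the marsh camp: 4M 1C; the dry ground: 0M 3C)
5. 3 missionaries → the dry ground.  (the marsh camp: 1M 1C; the dry ground: 3M 3C)
6. 1 missionary and 1 cannibal ← the marsh camp.  (the marsh camp: 2M 2C; the dry ground: 2M 2C)
7. 2 missionaries → the dry ground.  (the marsh camp: 0M 2C; the dry ground: 4M 2C)
8. 1 cannibal ← the marsh camp.  (the marsh camp: 0M 3C; the dry ground: 4M 1C)
9. 3 cannibals → the dry ground.  (the marsh camp: 0M 0C; the dry ground: 4M 4C)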